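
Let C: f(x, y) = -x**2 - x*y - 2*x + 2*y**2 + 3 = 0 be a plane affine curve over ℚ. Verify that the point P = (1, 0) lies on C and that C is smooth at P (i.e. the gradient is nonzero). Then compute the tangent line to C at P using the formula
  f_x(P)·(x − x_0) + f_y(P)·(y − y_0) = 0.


Tangent line at P: -4*x - y + 4 = 0.

Step 1: f(1, 0) = 0, so P lies on C.
Step 2: partial derivatives
  f_x(x, y) = -2*x - y - 2, f_y(x, y) = -x + 4*y.
  f_x(P) = -4, f_y(P) = -1 (gradient nonzero, so P is smooth).
Step 3: tangent line at P: -4·(x − 1) + -1·(y − 0) = 0.
Expanding: -4*x - y + 4 = 0.


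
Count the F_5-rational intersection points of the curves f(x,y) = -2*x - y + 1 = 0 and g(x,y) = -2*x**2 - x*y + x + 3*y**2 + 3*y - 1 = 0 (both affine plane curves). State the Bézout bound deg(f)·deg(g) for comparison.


Common zeros: {(0, 1), (4, 3)}; count = 2; Bézout bound = 2.

deg(f) = 1, deg(g) = 2, so Bézout bound = 2.
Scan x ∈ F_5. For each x, list the y ∈ F_5 with f(x, y) ≡ 0 and those with g(x, y) ≡ 0 (mod 5); the common zeros in that column are the intersection.
  x = 0: f ≡ 0 at y ∈ {1}; g ≡ 0 at y ∈ {1, 3}; common: {1}.
  x = 1: f ≡ 0 at y ∈ {4}; g ≡ 0 at y ∈ ∅; common: ∅.
  x = 2: f ≡ 0 at y ∈ {2}; g ≡ 0 at y ∈ {4}; common: ∅.
  x = 3: f ≡ 0 at y ∈ {0}; g ≡ 0 at y ∈ ∅; common: ∅.
  x = 4: f ≡ 0 at y ∈ {3}; g ≡ 0 at y ∈ {3, 4}; common: {3}.
Collecting: common zeros = {(0, 1), (4, 3)}, so the count is 2.
Comparison with the Bézout bound: 2 ≤ 2 = deg(f)·deg(g), as expected for curves with no common component (the bound is attained).


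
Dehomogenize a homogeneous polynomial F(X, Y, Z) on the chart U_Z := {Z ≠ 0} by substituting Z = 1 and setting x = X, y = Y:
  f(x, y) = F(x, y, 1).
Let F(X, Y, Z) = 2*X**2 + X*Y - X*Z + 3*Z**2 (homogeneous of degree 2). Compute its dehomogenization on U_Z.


f(x, y) = 2*x**2 + x*y - x + 3

On U_Z we set Z = 1. Each monomial c·X^i·Y^j·Z^k in F becomes c·x^i·y^j·1^k = c·x^i·y^j.
Substituting Z = 1: F(X, Y, 1) = 2*x**2 + x*y - x + 3.
Note: deg(f) ≤ deg(F) = 2; strict inequality happens when F is divisible by Z (lost terms).


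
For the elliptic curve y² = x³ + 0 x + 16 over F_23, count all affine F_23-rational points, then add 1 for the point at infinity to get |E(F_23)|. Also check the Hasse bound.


Affine points = {(0, 4), (0, 19), (2, 1), (2, 22), (5, 7), (5, 16), (6, 5), (6, 18), (9, 3), (9, 20), (10, 2), (10, 21), (11, 6), (11, 17), (14, 0), (16, 8), (16, 15), (18, 11), (18, 12), (20, 9), (20, 14), (21, 10), (21, 13)}; affine count = 23; |E(F_23)| = 24.

Discriminant check: Δ ∝ 4a³ + 27b² = 4·0³ + 27·16² = 4·0 + 27·256 ≡ 12 (mod 23). Nonzero ⇒ E is nonsingular.
For each x ∈ F_23, compute rhs = x³ + 0·x + 16 mod 23, then count y ∈ F_23 with y² ≡ rhs.
  x = 0: rhs = 16, matching y values: 4, 19 (2 points).
  x = 1: rhs = 17, matching y values: none (0 points).
  x = 2: rhs = 1, matching y values: 1, 22 (2 points).
  x = 3: rhs = 20, matching y values: none (0 points).
  x = 4: rhs = 11, matching y values: none (0 points).
  x = 5: rhs = 3, matching y values: 7, 16 (2 points).
  x = 6: rhs = 2, matching y values: 5, 18 (2 points).
  x = 7: rhs = 14, matching y values: none (0 points).
  x = 8: rhs = 22, matching y values: none (0 points).
  x = 9: rhs = 9, matching y values: 3, 20 (2 points).
  x = 10: rhs = 4, matching y values: 2, 21 (2 points).
  x = 11: rhs = 13, matching y values: 6, 17 (2 points).
  x = 12: rhs = 19, matching y values: none (0 points).
  x = 13: rhs = 5, matching y values: none (0 points).
  x = 14: rhs = 0, matching y values: 0 (1 points).
  x = 15: rhs = 10, matching y values: none (0 points).
  x = 16: rhs = 18, matching y values: 8, 15 (2 points).
  x = 17: rhs = 7, matching y values: none (0 points).
  x = 18: rhs = 6, matching y values: 11, 12 (2 points).
  x = 19: rhs = 21, matching y values: none (0 points).
  x = 20: rhs = 12, matching y values: 9, 14 (2 points).
  x = 21: rhs = 8, matching y values: 10, 13 (2 points).
  x = 22: rhs = 15, matching y values: none (0 points).
Total affine count: 23.
Full point count |E(F_23)| = 23 + 1 = 24.
Hasse bound: |24 − (23+1)| = |0| = 0 ≤ 2√23 ≈ 9.5917 ✓.


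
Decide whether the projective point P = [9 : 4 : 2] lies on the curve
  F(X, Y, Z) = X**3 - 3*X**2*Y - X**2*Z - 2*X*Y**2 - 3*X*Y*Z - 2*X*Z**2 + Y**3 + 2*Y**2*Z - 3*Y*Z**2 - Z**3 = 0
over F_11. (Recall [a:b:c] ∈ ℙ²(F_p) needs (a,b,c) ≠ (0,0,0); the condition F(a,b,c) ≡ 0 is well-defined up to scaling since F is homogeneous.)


F(9,4,2) ≡ 4 (mod 11); P is NOT on the curve.

Evaluate F(9, 4, 2) term-by-term (mod 11).
  X**3 ↦ 1·729·1·1 = 729
  -3*X**2*Y ↦ -3·81·4·1 = -972
  -X**2*Z ↦ -1·81·1·2 = -162
  -2*X*Y**2 ↦ -2·9·16·1 = -288
  -3*X*Y*Z ↦ -3·9·4·2 = -216
  -2*X*Z**2 ↦ -2·9·1·4 = -72
  Y**3 ↦ 1·1·64·1 = 64
  2*Y**2*Z ↦ 2·1·16·2 = 64
  -3*Y*Z**2 ↦ -3·1·4·4 = -48
  -Z**3 ↦ -1·1·1·8 = -8
Sum: F(9, 4, 2) = (729) + (-972) + (-162) + (-288) + (-216) + (-72) + (64) + (64) + (-48) + (-8) = -909.
Reducing mod 11: -909 ≡ 4 (mod 11).
Since F(a, b, c) ≡ 4 ≠ 0 (mod 11), P does NOT lie on the curve.


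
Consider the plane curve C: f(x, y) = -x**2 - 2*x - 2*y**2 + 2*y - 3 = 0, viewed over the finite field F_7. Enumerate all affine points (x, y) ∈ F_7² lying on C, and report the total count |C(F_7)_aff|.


Affine F_7-points: {(0, 2), (0, 6), (2, 4), (3, 4), (5, 2), (5, 6), (6, 3), (6, 5)}; count = 8.

For each of the 49 pairs (x, y) ∈ F_7², evaluate f(x, y) mod 7. Record the zeros.
  x = 0: [0↦4, 1↦4, 2↦0, 3↦6, 4↦1, 5↦6, 6↦0]  zeros at y ∈ {2, 6}
  x = 1: [0↦1, 1↦1, 2↦4, 3↦3, 4↦5, 5↦3, 6↦4]  zeros at y ∈ ∅
  x = 2: [0↦3, 1↦3, 2↦6, 3↦5, 4↦0, 5↦5, 6↦6]  zeros at y ∈ {4}
  x = 3: [0↦3, 1↦3, 2↦6, 3↦5, 4↦0, 5↦5, 6↦6]  zeros at y ∈ {4}
  x = 4: [0↦1, 1↦1, 2↦4, 3↦3, 4↦5, 5↦3, 6↦4]  zeros at y ∈ ∅
  x = 5: [0↦4, 1↦4, 2↦0, 3↦6, 4↦1, 5↦6, 6↦0]  zeros at y ∈ {2, 6}
  x = 6: [0↦5, 1↦5, 2↦1, 3↦0, 4↦2, 5↦0, 6↦1]  zeros at y ∈ {3, 5}
Collecting zeros: affine points = {(0, 2), (0, 6), (2, 4), (3, 4), (5, 2), (5, 6), (6, 3), (6, 5)}.
Total count |C(F_7)_aff| = 8.


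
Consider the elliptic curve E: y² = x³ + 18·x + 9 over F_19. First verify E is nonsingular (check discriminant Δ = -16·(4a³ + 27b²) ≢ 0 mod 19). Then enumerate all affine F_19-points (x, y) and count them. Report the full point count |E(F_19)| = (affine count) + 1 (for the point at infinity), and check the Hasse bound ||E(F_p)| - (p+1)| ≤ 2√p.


Affine points = {(0, 3), (0, 16), (1, 3), (1, 16), (8, 0), (9, 8), (9, 11), (10, 7), (10, 12), (15, 5), (15, 14), (16, 2), (16, 17), (18, 3), (18, 16)}; affine count = 15; |E(F_19)| = 16.

Discriminant check: Δ ∝ 4a³ + 27b² = 4·18³ + 27·9² = 4·5832 + 27·81 ≡ 17 (mod 19). Nonzero ⇒ E is nonsingular.
For each x ∈ F_19, compute rhs = x³ + 18·x + 9 mod 19, then count y ∈ F_19 with y² ≡ rhs.
  x = 0: rhs = 9, matching y values: 3, 16 (2 points).
  x = 1: rhs = 9, matching y values: 3, 16 (2 points).
  x = 2: rhs = 15, matching y values: none (0 points).
  x = 3: rhs = 14, matching y values: none (0 points).
  x = 4: rhs = 12, matching y values: none (0 points).
  x = 5: rhs = 15, matching y values: none (0 points).
  x = 6: rhs = 10, matching y values: none (0 points).
  x = 7: rhs = 3, matching y values: none (0 points).
  x = 8: rhs = 0, matching y values: 0 (1 points).
  x = 9: rhs = 7, matching y values: 8, 11 (2 points).
  x = 10: rhs = 11, matching y values: 7, 12 (2 points).
  x = 11: rhs = 18, matching y values: none (0 points).
  x = 12: rhs = 15, matching y values: none (0 points).
  x = 13: rhs = 8, matching y values: none (0 points).
  x = 14: rhs = 3, matching y values: none (0 points).
  x = 15: rhs = 6, matching y values: 5, 14 (2 points).
  x = 16: rhs = 4, matching y values: 2, 17 (2 points).
  x = 17: rhs = 3, matching y values: none (0 points).
  x = 18: rhs = 9, matching y values: 3, 16 (2 points).
Total affine count: 15.
Full point count |E(F_19)| = 15 + 1 = 16.
Hasse bound: |16 − (19+1)| = |-4| = 4 ≤ 2√19 ≈ 8.7178 ✓.


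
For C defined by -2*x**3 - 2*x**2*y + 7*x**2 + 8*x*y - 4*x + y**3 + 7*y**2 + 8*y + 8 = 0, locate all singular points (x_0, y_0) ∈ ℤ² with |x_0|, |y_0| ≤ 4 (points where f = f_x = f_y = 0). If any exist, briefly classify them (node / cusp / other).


Singular points: {(2, -2)}; classification: node.

Compute partial derivatives:
  f_x = -6*x**2 - 4*x*y + 14*x + 8*y - 4.
  f_y = -2*x**2 + 8*x + 3*y**2 + 14*y + 8.
Scan x_0 ∈ {−4, ..., 4}. For each x_0, f_y(x_0, y) is a polynomial in y; find its integer roots y ∈ {−4, ..., 4}, then test f_x and f at those candidates.
  x = -4: f_y(-4, y) = 3*y**2 + 14*y - 56; no integer root y with |y| ≤ 4.
  x = -3: f_y(-3, y) = 3*y**2 + 14*y - 34; no integer root y with |y| ≤ 4.
  x = -2: f_y(-2, y) = 3*y**2 + 14*y - 16; no integer root y with |y| ≤ 4.
  x = -1: f_y(-1, y) = 3*y**2 + 14*y - 2; no integer root y with |y| ≤ 4.
  x = 0: f_y(0, y) = 3*y**2 + 14*y + 8; vanishes at y ∈ {-4}. (0, -4): f_x = -36 ≠ 0.
  x = 1: f_y(1, y) = 3*y**2 + 14*y + 14; no integer root y with |y| ≤ 4.
  x = 2: f_y(2, y) = 3*y**2 + 14*y + 16; vanishes at y ∈ {-2}. (2, -2): f_x = 0, f = 0 — SINGULAR.
  x = 3: f_y(3, y) = 3*y**2 + 14*y + 14; no integer root y with |y| ≤ 4.
  x = 4: f_y(4, y) = 3*y**2 + 14*y + 8; vanishes at y ∈ {-4}. (4, -4): f_x = -12 ≠ 0.
Only singular point on the grid: (2, -2).
Classify: substitute x = 2 + u, y = -2 + v and expand: f = -2*u**3 - 2*u**2*v - u**2 + v**3 + v**2.
No constant or linear terms (consistent with a singular point). Quadratic part: -u**2 + v**2. Cubic part: -2*u**3 - 2*u**2*v + v**3.
The quadratic part v**2 - u**2 = (v − u)(v + u) splits into two distinct linear factors, so there are two distinct tangent lines y − -2 = ±(x − 2) — this is a node (ordinary double point).
Classification: node.


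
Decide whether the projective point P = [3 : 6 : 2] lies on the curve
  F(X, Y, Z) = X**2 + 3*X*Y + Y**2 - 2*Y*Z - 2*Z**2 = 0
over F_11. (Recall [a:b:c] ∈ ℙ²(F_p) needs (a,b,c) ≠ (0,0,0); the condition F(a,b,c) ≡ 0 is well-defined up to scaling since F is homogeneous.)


F(3,6,2) ≡ 1 (mod 11); P is NOT on the curve.

Evaluate F(3, 6, 2) term-by-term (mod 11).
  X**2 ↦ 1·9·1·1 = 9
  3*X*Y ↦ 3·3·6·1 = 54
  Y**2 ↦ 1·1·36·1 = 36
  -2*Y*Z ↦ -2·1·6·2 = -24
  -2*Z**2 ↦ -2·1·1·4 = -8
Sum: F(3, 6, 2) = (9) + (54) + (36) + (-24) + (-8) = 67.
Reducing mod 11: 67 ≡ 1 (mod 11).
Since F(a, b, c) ≡ 1 ≠ 0 (mod 11), P does NOT lie on the curve.


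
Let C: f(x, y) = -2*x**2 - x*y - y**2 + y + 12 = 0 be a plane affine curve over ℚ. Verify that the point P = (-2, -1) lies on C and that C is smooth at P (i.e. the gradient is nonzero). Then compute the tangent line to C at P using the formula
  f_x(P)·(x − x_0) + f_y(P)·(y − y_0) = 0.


Tangent line at P: 9*x + 5*y + 23 = 0.

Step 1: f(-2, -1) = 0, so P lies on C.
Step 2: partial derivatives
  f_x(x, y) = -4*x - y, f_y(x, y) = -x - 2*y + 1.
  f_x(P) = 9, f_y(P) = 5 (gradient nonzero, so P is smooth).
Step 3: tangent line at P: 9·(x − -2) + 5·(y − -1) = 0.
Expanding: 9*x + 5*y + 23 = 0.


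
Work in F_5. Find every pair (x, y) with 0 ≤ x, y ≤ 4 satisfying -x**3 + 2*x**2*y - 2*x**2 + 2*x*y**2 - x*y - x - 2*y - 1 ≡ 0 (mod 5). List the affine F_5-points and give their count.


Affine F_5-points: {(0, 2), (1, 0), (1, 3), (2, 2), (3, 1)}; count = 5.

For each of the 25 pairs (x, y) ∈ F_5², evaluate f(x, y) mod 5. Record the zeros.
  x = 0: [0↦4, 1↦2, 2↦0, 3↦3, 4↦1]  zeros at y ∈ {2}
  x = 1: [0↦0, 1↦1, 2↦1, 3↦0, 4↦3]  zeros at y ∈ {0, 3}
  x = 2: [0↦1, 1↦4, 2↦0, 3↦4, 4↦1]  zeros at y ∈ {2}
  x = 3: [0↦1, 1↦0, 2↦1, 3↦4, 4↦4]  zeros at y ∈ {1}
  x = 4: [0↦4, 1↦3, 2↦3, 3↦4, 4↦1]  zeros at y ∈ ∅
Collecting zeros: affine points = {(0, 2), (1, 0), (1, 3), (2, 2), (3, 1)}.
Total count |C(F_5)_aff| = 5.


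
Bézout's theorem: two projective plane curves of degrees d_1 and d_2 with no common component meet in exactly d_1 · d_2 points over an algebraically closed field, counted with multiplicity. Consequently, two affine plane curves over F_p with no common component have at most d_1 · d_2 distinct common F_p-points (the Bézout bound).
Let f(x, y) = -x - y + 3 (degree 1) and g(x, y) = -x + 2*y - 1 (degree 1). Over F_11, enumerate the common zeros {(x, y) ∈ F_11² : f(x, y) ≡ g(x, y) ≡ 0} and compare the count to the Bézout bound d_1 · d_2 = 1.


Common zeros: {(9, 5)}; count = 1; Bézout bound = 1.

deg(f) = 1, deg(g) = 1, so Bézout bound = 1.
Scan x ∈ F_11. For each x, list the y ∈ F_11 with f(x, y) ≡ 0 and those with g(x, y) ≡ 0 (mod 11); the common zeros in that column are the intersection.
  x = 0: f ≡ 0 at y ∈ {3}; g ≡ 0 at y ∈ {6}; common: ∅.
  x = 1: f ≡ 0 at y ∈ {2}; g ≡ 0 at y ∈ {1}; common: ∅.
  x = 2: f ≡ 0 at y ∈ {1}; g ≡ 0 at y ∈ {7}; common: ∅.
  x = 3: f ≡ 0 at y ∈ {0}; g ≡ 0 at y ∈ {2}; common: ∅.
  x = 4: f ≡ 0 at y ∈ {10}; g ≡ 0 at y ∈ {8}; common: ∅.
  x = 5: f ≡ 0 at y ∈ {9}; g ≡ 0 at y ∈ {3}; common: ∅.
  x = 6: f ≡ 0 at y ∈ {8}; g ≡ 0 at y ∈ {9}; common: ∅.
  x = 7: f ≡ 0 at y ∈ {7}; g ≡ 0 at y ∈ {4}; common: ∅.
  x = 8: f ≡ 0 at y ∈ {6}; g ≡ 0 at y ∈ {10}; common: ∅.
  x = 9: f ≡ 0 at y ∈ {5}; g ≡ 0 at y ∈ {5}; common: {5}.
  x = 10: f ≡ 0 at y ∈ {4}; g ≡ 0 at y ∈ {0}; common: ∅.
Collecting: common zeros = {(9, 5)}, so the count is 1.
Comparison with the Bézout bound: 1 ≤ 1 = deg(f)·deg(g), as expected for curves with no common component (the bound is attained).


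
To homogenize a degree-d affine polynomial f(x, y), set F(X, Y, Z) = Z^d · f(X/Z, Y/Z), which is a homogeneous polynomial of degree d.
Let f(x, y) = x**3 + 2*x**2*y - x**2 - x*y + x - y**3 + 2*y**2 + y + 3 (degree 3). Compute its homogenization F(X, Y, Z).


F(X, Y, Z) = X**3 + 2*X**2*Y - X**2*Z - X*Y*Z + X*Z**2 - Y**3 + 2*Y**2*Z + Y*Z**2 + 3*Z**3

deg(f) = 3.
Substitute x = X/Z, y = Y/Z into f, then multiply by Z^3.
  monomial 1·x^3·y^0 ↦ 1·X^3·Y^0·Z^0.
  monomial 2·x^2·y^1 ↦ 2·X^2·Y^1·Z^0.
  monomial -1·x^2·y^0 ↦ -1·X^2·Y^0·Z^1.
  monomial -1·x^1·y^1 ↦ -1·X^1·Y^1·Z^1.
  monomial 1·x^1·y^0 ↦ 1·X^1·Y^0·Z^2.
  monomial -1·x^0·y^3 ↦ -1·X^0·Y^3·Z^0.
  monomial 2·x^0·y^2 ↦ 2·X^0·Y^2·Z^1.
  monomial 1·x^0·y^1 ↦ 1·X^0·Y^1·Z^2.
  monomial 3·x^0·y^0 ↦ 3·X^0·Y^0·Z^3.
Collecting: F(X, Y, Z) = X**3 + 2*X**2*Y - X**2*Z - X*Y*Z + X*Z**2 - Y**3 + 2*Y**2*Z + Y*Z**2 + 3*Z**3.


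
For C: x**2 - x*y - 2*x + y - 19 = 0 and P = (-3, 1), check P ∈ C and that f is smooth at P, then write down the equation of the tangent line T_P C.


Tangent line at P: -9*x + 4*y - 31 = 0.

Step 1: f(-3, 1) = 0, so P lies on C.
Step 2: partial derivatives
  f_x(x, y) = 2*x - y - 2, f_y(x, y) = 1 - x.
  f_x(P) = -9, f_y(P) = 4 (gradient nonzero, so P is smooth).
Step 3: tangent line at P: -9·(x − -3) + 4·(y − 1) = 0.
Expanding: -9*x + 4*y - 31 = 0.


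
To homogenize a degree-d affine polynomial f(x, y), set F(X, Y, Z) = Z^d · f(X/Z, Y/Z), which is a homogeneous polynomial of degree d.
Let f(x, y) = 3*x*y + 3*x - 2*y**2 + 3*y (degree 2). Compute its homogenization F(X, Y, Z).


F(X, Y, Z) = 3*X*Y + 3*X*Z - 2*Y**2 + 3*Y*Z

deg(f) = 2.
Substitute x = X/Z, y = Y/Z into f, then multiply by Z^2.
  monomial 3·x^1·y^1 ↦ 3·X^1·Y^1·Z^0.
  monomial 3·x^1·y^0 ↦ 3·X^1·Y^0·Z^1.
  monomial -2·x^0·y^2 ↦ -2·X^0·Y^2·Z^0.
  monomial 3·x^0·y^1 ↦ 3·X^0·Y^1·Z^1.
Collecting: F(X, Y, Z) = 3*X*Y + 3*X*Z - 2*Y**2 + 3*Y*Z.


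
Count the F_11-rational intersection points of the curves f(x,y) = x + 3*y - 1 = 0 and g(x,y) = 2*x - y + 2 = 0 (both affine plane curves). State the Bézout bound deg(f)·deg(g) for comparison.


Common zeros: {(4, 10)}; count = 1; Bézout bound = 1.

deg(f) = 1, deg(g) = 1, so Bézout bound = 1.
Scan x ∈ F_11. For each x, list the y ∈ F_11 with f(x, y) ≡ 0 and those with g(x, y) ≡ 0 (mod 11); the common zeros in that column are the intersection.
  x = 0: f ≡ 0 at y ∈ {4}; g ≡ 0 at y ∈ {2}; common: ∅.
  x = 1: f ≡ 0 at y ∈ {0}; g ≡ 0 at y ∈ {4}; common: ∅.
  x = 2: f ≡ 0 at y ∈ {7}; g ≡ 0 at y ∈ {6}; common: ∅.
  x = 3: f ≡ 0 at y ∈ {3}; g ≡ 0 at y ∈ {8}; common: ∅.
  x = 4: f ≡ 0 at y ∈ {10}; g ≡ 0 at y ∈ {10}; common: {10}.
  x = 5: f ≡ 0 at y ∈ {6}; g ≡ 0 at y ∈ {1}; common: ∅.
  x = 6: f ≡ 0 at y ∈ {2}; g ≡ 0 at y ∈ {3}; common: ∅.
  x = 7: f ≡ 0 at y ∈ {9}; g ≡ 0 at y ∈ {5}; common: ∅.
  x = 8: f ≡ 0 at y ∈ {5}; g ≡ 0 at y ∈ {7}; common: ∅.
  x = 9: f ≡ 0 at y ∈ {1}; g ≡ 0 at y ∈ {9}; common: ∅.
  x = 10: f ≡ 0 at y ∈ {8}; g ≡ 0 at y ∈ {0}; common: ∅.
Collecting: common zeros = {(4, 10)}, so the count is 1.
Comparison with the Bézout bound: 1 ≤ 1 = deg(f)·deg(g), as expected for curves with no common component (the bound is attained).


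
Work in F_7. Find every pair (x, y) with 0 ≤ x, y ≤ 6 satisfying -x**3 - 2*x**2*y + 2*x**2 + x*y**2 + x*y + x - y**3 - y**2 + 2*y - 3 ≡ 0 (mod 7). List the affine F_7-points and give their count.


Affine F_7-points: {(1, 2), (3, 1), (3, 2), (3, 6), (5, 4), (6, 3)}; count = 6.

For each of the 49 pairs (x, y) ∈ F_7², evaluate f(x, y) mod 7. Record the zeros.
  x = 0: [0↦4, 1↦4, 2↦3, 3↦2, 4↦2, 5↦4, 6↦2]  zeros at y ∈ ∅
  x = 1: [0↦6, 1↦6, 2↦0, 3↦3, 4↦2, 5↦5, 6↦6]  zeros at y ∈ {2}
  x = 2: [0↦6, 1↦2, 2↦1, 3↦4, 4↦5, 5↦5, 6↦5]  zeros at y ∈ ∅
  x = 3: [0↦5, 1↦0, 2↦0, 3↦6, 4↦5, 5↦5, 6↦0]  zeros at y ∈ {1, 2, 6}
  x = 4: [0↦4, 1↦1, 2↦5, 3↦3, 4↦3, 5↦6, 6↦6]  zeros at y ∈ ∅
  x = 5: [0↦4, 1↦6, 2↦3, 3↦3, 4↦0, 5↦2, 6↦3]  zeros at y ∈ {4}
  x = 6: [0↦6, 1↦2, 2↦2, 3↦0, 4↦4, 5↦1, 6↦6]  zeros at y ∈ {3}
Collecting zeros: affine points = {(1, 2), (3, 1), (3, 2), (3, 6), (5, 4), (6, 3)}.
Total count |C(F_7)_aff| = 6.


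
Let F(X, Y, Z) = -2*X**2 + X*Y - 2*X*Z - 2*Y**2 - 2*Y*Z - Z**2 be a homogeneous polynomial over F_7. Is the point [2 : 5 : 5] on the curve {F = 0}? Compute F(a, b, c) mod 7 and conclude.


F(2,5,5) ≡ 4 (mod 7); P is NOT on the curve.

Evaluate F(2, 5, 5) term-by-term (mod 7).
  -2*X**2 ↦ -2·4·1·1 = -8
  X*Y ↦ 1·2·5·1 = 10
  -2*X*Z ↦ -2·2·1·5 = -20
  -2*Y**2 ↦ -2·1·25·1 = -50
  -2*Y*Z ↦ -2·1·5·5 = -50
  -Z**2 ↦ -1·1·1·25 = -25
Sum: F(2, 5, 5) = (-8) + (10) + (-20) + (-50) + (-50) + (-25) = -143.
Reducing mod 7: -143 ≡ 4 (mod 7).
Since F(a, b, c) ≡ 4 ≠ 0 (mod 7), P does NOT lie on the curve.


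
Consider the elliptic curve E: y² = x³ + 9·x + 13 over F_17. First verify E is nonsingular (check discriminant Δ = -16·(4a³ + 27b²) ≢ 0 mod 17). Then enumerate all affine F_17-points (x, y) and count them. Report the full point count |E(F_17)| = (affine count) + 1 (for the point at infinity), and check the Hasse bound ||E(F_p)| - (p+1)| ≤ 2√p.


Affine points = {(0, 8), (0, 9), (3, 4), (3, 13), (5, 8), (5, 9), (8, 6), (8, 11), (10, 7), (10, 10), (11, 7), (11, 10), (12, 8), (12, 9), (13, 7), (13, 10), (15, 2), (15, 15)}; affine count = 18; |E(F_17)| = 19.

Discriminant check: Δ ∝ 4a³ + 27b² = 4·9³ + 27·13² = 4·729 + 27·169 ≡ 16 (mod 17). Nonzero ⇒ E is nonsingular.
For each x ∈ F_17, compute rhs = x³ + 9·x + 13 mod 17, then count y ∈ F_17 with y² ≡ rhs.
  x = 0: rhs = 13, matching y values: 8, 9 (2 points).
  x = 1: rhs = 6, matching y values: none (0 points).
  x = 2: rhs = 5, matching y values: none (0 points).
  x = 3: rhs = 16, matching y values: 4, 13 (2 points).
  x = 4: rhs = 11, matching y values: none (0 points).
  x = 5: rhs = 13, matching y values: 8, 9 (2 points).
  x = 6: rhs = 11, matching y values: none (0 points).
  x = 7: rhs = 11, matching y values: none (0 points).
  x = 8: rhs = 2, matching y values: 6, 11 (2 points).
  x = 9: rhs = 7, matching y values: none (0 points).
  x = 10: rhs = 15, matching y values: 7, 10 (2 points).
  x = 11: rhs = 15, matching y values: 7, 10 (2 points).
  x = 12: rhs = 13, matching y values: 8, 9 (2 points).
  x = 13: rhs = 15, matching y values: 7, 10 (2 points).
  x = 14: rhs = 10, matching y values: none (0 points).
  x = 15: rhs = 4, matching y values: 2, 15 (2 points).
  x = 16: rhs = 3, matching y values: none (0 points).
Total affine count: 18.
Full point count |E(F_17)| = 18 + 1 = 19.
Hasse bound: |19 − (17+1)| = |1| = 1 ≤ 2√17 ≈ 8.2462 ✓.


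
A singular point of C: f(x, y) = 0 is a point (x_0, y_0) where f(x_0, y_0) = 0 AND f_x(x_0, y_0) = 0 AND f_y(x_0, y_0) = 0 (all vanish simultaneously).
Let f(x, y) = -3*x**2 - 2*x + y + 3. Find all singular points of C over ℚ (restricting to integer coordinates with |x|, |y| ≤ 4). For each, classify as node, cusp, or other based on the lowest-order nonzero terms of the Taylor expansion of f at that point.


No singular points in the scanned grid; C is smooth there.

Compute partial derivatives:
  f_x = -6*x - 2.
  f_y = 1.
f_y = 1 is a nonzero constant, so f_y never vanishes: no point (x, y) can satisfy f = f_x = f_y = 0. In particular no (x, y) ∈ {−4, ..., 4}² is singular; the curve is smooth.


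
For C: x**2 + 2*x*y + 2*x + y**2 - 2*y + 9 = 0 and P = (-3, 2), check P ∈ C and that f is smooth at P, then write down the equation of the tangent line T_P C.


Tangent line at P: 8 - 4*y = 0.

Step 1: f(-3, 2) = 0, so P lies on C.
Step 2: partial derivatives
  f_x(x, y) = 2*x + 2*y + 2, f_y(x, y) = 2*x + 2*y - 2.
  f_x(P) = 0, f_y(P) = -4 (gradient nonzero, so P is smooth).
Step 3: tangent line at P: 0·(x − -3) + -4·(y − 2) = 0.
Expanding: 8 - 4*y = 0.


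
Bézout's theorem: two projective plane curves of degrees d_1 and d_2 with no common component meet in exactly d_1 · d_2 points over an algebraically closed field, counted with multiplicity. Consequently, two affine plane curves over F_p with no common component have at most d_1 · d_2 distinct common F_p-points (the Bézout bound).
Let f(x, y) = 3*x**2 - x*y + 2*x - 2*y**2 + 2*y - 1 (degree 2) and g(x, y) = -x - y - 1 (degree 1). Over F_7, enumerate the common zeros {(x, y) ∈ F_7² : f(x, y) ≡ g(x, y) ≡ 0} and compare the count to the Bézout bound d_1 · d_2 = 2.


Common zeros: {(6, 0)}; count = 1; Bézout bound = 2.

deg(f) = 2, deg(g) = 1, so Bézout bound = 2.
Scan x ∈ F_7. For each x, list the y ∈ F_7 with f(x, y) ≡ 0 and those with g(x, y) ≡ 0 (mod 7); the common zeros in that column are the intersection.
  x = 0: f ≡ 0 at y ∈ ∅; g ≡ 0 at y ∈ {6}; common: ∅.
  x = 1: f ≡ 0 at y ∈ ∅; g ≡ 0 at y ∈ {5}; common: ∅.
  x = 2: f ≡ 0 at y ∈ {2, 5}; g ≡ 0 at y ∈ {4}; common: ∅.
  x = 3: f ≡ 0 at y ∈ ∅; g ≡ 0 at y ∈ {3}; common: ∅.
  x = 4: f ≡ 0 at y ∈ ∅; g ≡ 0 at y ∈ {2}; common: ∅.
  x = 5: f ≡ 0 at y ∈ {0, 2}; g ≡ 0 at y ∈ {1}; common: ∅.
  x = 6: f ≡ 0 at y ∈ {0, 5}; g ≡ 0 at y ∈ {0}; common: {0}.
Collecting: common zeros = {(6, 0)}, so the count is 1.
Comparison with the Bézout bound: 1 ≤ 2 = deg(f)·deg(g), as expected for curves with no common component (the affine F_7-count falls short of the bound because intersections may lie at infinity, over extension fields, or carry multiplicity).


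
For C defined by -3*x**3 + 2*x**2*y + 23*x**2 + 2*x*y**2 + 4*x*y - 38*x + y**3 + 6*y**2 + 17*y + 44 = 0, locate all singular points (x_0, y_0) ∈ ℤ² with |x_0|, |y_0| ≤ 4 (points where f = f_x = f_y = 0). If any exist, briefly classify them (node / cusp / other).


Singular points: {(2, -3)}; classification: node.

Compute partial derivatives:
  f_x = -9*x**2 + 4*x*y + 46*x + 2*y**2 + 4*y - 38.
  f_y = 2*x**2 + 4*x*y + 4*x + 3*y**2 + 12*y + 17.
Scan x_0 ∈ {−4, ..., 4}. For each x_0, f_y(x_0, y) is a polynomial in y; find its integer roots y ∈ {−4, ..., 4}, then test f_x and f at those candidates.
  x = -4: f_y(-4, y) = 3*y**2 - 4*y + 33; no integer root y with |y| ≤ 4.
  x = -3: f_y(-3, y) = 3*y**2 + 23; no integer root y with |y| ≤ 4.
  x = -2: f_y(-2, y) = 3*y**2 + 4*y + 17; no integer root y with |y| ≤ 4.
  x = -1: f_y(-1, y) = 3*y**2 + 8*y + 15; no integer root y with |y| ≤ 4.
  x = 0: f_y(0, y) = 3*y**2 + 12*y + 17; no integer root y with |y| ≤ 4.
  x = 1: f_y(1, y) = 3*y**2 + 16*y + 23; no integer root y with |y| ≤ 4.
  x = 2: f_y(2, y) = 3*y**2 + 20*y + 33; vanishes at y ∈ {-3}. (2, -3): f_x = 0, f = 0 — SINGULAR.
  x = 3: f_y(3, y) = 3*y**2 + 24*y + 47; no integer root y with |y| ≤ 4.
  x = 4: f_y(4, y) = 3*y**2 + 28*y + 65; no integer root y with |y| ≤ 4.
Only singular point on the grid: (2, -3).
Classify: substitute x = 2 + u, y = -3 + v and expand: f = -3*u**3 + 2*u**2*v - u**2 + 2*u*v**2 + v**3 + v**2.
No constant or linear terms (consistent with a singular point). Quadratic part: -u**2 + v**2. Cubic part: -3*u**3 + 2*u**2*v + 2*u*v**2 + v**3.
The quadratic part v**2 - u**2 = (v − u)(v + u) splits into two distinct linear factors, so there are two distinct tangent lines y − -3 = ±(x − 2) — this is a node (ordinary double point).
Classification: node.


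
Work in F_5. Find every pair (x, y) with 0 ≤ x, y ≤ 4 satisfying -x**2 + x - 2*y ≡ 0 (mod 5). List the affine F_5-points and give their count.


Affine F_5-points: {(0, 0), (1, 0), (2, 4), (3, 2), (4, 4)}; count = 5.

For each of the 25 pairs (x, y) ∈ F_5², evaluate f(x, y) mod 5. Record the zeros.
  x = 0: [0↦0, 1↦3, 2↦1, 3↦4, 4↦2]  zeros at y ∈ {0}
  x = 1: [0↦0, 1↦3, 2↦1, 3↦4, 4↦2]  zeros at y ∈ {0}
  x = 2: [0↦3, 1↦1, 2↦4, 3↦2, 4↦0]  zeros at y ∈ {4}
  x = 3: [0↦4, 1↦2, 2↦0, 3↦3, 4↦1]  zeros at y ∈ {2}
  x = 4: [0↦3, 1↦1, 2↦4, 3↦2, 4↦0]  zeros at y ∈ {4}
Collecting zeros: affine points = {(0, 0), (1, 0), (2, 4), (3, 2), (4, 4)}.
Total count |C(F_5)_aff| = 5.


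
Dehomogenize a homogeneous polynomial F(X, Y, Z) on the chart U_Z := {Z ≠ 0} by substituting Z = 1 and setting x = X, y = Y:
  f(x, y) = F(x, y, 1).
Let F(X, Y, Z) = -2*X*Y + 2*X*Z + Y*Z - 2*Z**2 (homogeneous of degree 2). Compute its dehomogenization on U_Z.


f(x, y) = -2*x*y + 2*x + y - 2

On U_Z we set Z = 1. Each monomial c·X^i·Y^j·Z^k in F becomes c·x^i·y^j·1^k = c·x^i·y^j.
Substituting Z = 1: F(X, Y, 1) = -2*x*y + 2*x + y - 2.
Note: deg(f) ≤ deg(F) = 2; strict inequality happens when F is divisible by Z (lost terms).


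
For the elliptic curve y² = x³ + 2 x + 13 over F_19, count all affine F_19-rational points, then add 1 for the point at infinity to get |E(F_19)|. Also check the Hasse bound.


Affine points = {(1, 4), (1, 15), (2, 5), (2, 14), (4, 3), (4, 16), (7, 3), (7, 16), (8, 3), (8, 16), (9, 0), (10, 8), (10, 11), (11, 6), (11, 13), (12, 6), (12, 13), (14, 7), (14, 12), (15, 6), (15, 13), (17, 1), (17, 18)}; affine count = 23; |E(F_19)| = 24.

Discriminant check: Δ ∝ 4a³ + 27b² = 4·2³ + 27·13² = 4·8 + 27·169 ≡ 16 (mod 19). Nonzero ⇒ E is nonsingular.
For each x ∈ F_19, compute rhs = x³ + 2·x + 13 mod 19, then count y ∈ F_19 with y² ≡ rhs.
  x = 0: rhs = 13, matching y values: none (0 points).
  x = 1: rhs = 16, matching y values: 4, 15 (2 points).
  x = 2: rhs = 6, matching y values: 5, 14 (2 points).
  x = 3: rhs = 8, matching y values: none (0 points).
  x = 4: rhs = 9, matching y values: 3, 16 (2 points).
  x = 5: rhs = 15, matching y values: none (0 points).
  x = 6: rhs = 13, matching y values: none (0 points).
  x = 7: rhs = 9, matching y values: 3, 16 (2 points).
  x = 8: rhs = 9, matching y values: 3, 16 (2 points).
  x = 9: rhs = 0, matching y values: 0 (1 points).
  x = 10: rhs = 7, matching y values: 8, 11 (2 points).
  x = 11: rhs = 17, matching y values: 6, 13 (2 points).
  x = 12: rhs = 17, matching y values: 6, 13 (2 points).
  x = 13: rhs = 13, matching y values: none (0 points).
  x = 14: rhs = 11, matching y values: 7, 12 (2 points).
  x = 15: rhs = 17, matching y values: 6, 13 (2 points).
  x = 16: rhs = 18, matching y values: none (0 points).
  x = 17: rhs = 1, matching y values: 1, 18 (2 points).
  x = 18: rhs = 10, matching y values: none (0 points).
Total affine count: 23.
Full point count |E(F_19)| = 23 + 1 = 24.
Hasse bound: |24 − (19+1)| = |4| = 4 ≤ 2√19 ≈ 8.7178 ✓.


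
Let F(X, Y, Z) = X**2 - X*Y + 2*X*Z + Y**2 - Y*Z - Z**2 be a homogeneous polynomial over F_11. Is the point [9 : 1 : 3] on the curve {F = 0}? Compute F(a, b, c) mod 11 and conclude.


F(9,1,3) ≡ 5 (mod 11); P is NOT on the curve.

Evaluate F(9, 1, 3) term-by-term (mod 11).
  X**2 ↦ 1·81·1·1 = 81
  -X*Y ↦ -1·9·1·1 = -9
  2*X*Z ↦ 2·9·1·3 = 54
  Y**2 ↦ 1·1·1·1 = 1
  -Y*Z ↦ -1·1·1·3 = -3
  -Z**2 ↦ -1·1·1·9 = -9
Sum: F(9, 1, 3) = (81) + (-9) + (54) + (1) + (-3) + (-9) = 115.
Reducing mod 11: 115 ≡ 5 (mod 11).
Since F(a, b, c) ≡ 5 ≠ 0 (mod 11), P does NOT lie on the curve.


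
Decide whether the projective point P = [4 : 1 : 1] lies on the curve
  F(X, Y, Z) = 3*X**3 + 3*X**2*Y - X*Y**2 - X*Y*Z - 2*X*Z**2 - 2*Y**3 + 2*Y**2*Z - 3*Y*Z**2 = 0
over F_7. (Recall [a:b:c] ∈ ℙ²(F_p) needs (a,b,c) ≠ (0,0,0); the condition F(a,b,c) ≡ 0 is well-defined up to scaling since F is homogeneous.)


F(4,1,1) ≡ 4 (mod 7); P is NOT on the curve.

Evaluate F(4, 1, 1) term-by-term (mod 7).
  3*X**3 ↦ 3·64·1·1 = 192
  3*X**2*Y ↦ 3·16·1·1 = 48
  -X*Y**2 ↦ -1·4·1·1 = -4
  -X*Y*Z ↦ -1·4·1·1 = -4
  -2*X*Z**2 ↦ -2·4·1·1 = -8
  -2*Y**3 ↦ -2·1·1·1 = -2
  2*Y**2*Z ↦ 2·1·1·1 = 2
  -3*Y*Z**2 ↦ -3·1·1·1 = -3
Sum: F(4, 1, 1) = (192) + (48) + (-4) + (-4) + (-8) + (-2) + (2) + (-3) = 221.
Reducing mod 7: 221 ≡ 4 (mod 7).
Since F(a, b, c) ≡ 4 ≠ 0 (mod 7), P does NOT lie on the curve.


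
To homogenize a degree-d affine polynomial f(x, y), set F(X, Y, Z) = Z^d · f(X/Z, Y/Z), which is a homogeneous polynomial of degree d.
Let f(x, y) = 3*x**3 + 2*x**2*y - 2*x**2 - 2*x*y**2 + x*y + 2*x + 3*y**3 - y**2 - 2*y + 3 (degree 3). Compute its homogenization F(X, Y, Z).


F(X, Y, Z) = 3*X**3 + 2*X**2*Y - 2*X**2*Z - 2*X*Y**2 + X*Y*Z + 2*X*Z**2 + 3*Y**3 - Y**2*Z - 2*Y*Z**2 + 3*Z**3

deg(f) = 3.
Substitute x = X/Z, y = Y/Z into f, then multiply by Z^3.
  monomial 3·x^3·y^0 ↦ 3·X^3·Y^0·Z^0.
  monomial 2·x^2·y^1 ↦ 2·X^2·Y^1·Z^0.
  monomial -2·x^2·y^0 ↦ -2·X^2·Y^0·Z^1.
  monomial -2·x^1·y^2 ↦ -2·X^1·Y^2·Z^0.
  monomial 1·x^1·y^1 ↦ 1·X^1·Y^1·Z^1.
  monomial 2·x^1·y^0 ↦ 2·X^1·Y^0·Z^2.
  monomial 3·x^0·y^3 ↦ 3·X^0·Y^3·Z^0.
  monomial -1·x^0·y^2 ↦ -1·X^0·Y^2·Z^1.
  monomial -2·x^0·y^1 ↦ -2·X^0·Y^1·Z^2.
  monomial 3·x^0·y^0 ↦ 3·X^0·Y^0·Z^3.
Collecting: F(X, Y, Z) = 3*X**3 + 2*X**2*Y - 2*X**2*Z - 2*X*Y**2 + X*Y*Z + 2*X*Z**2 + 3*Y**3 - Y**2*Z - 2*Y*Z**2 + 3*Z**3.


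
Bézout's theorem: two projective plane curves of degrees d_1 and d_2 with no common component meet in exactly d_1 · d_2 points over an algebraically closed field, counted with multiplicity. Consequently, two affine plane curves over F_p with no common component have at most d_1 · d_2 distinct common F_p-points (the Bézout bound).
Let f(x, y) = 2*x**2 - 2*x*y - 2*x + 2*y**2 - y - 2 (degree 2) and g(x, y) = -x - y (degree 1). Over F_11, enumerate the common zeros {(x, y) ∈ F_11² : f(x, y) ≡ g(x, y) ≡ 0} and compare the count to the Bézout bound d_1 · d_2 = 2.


Common zeros: {(5, 6), (8, 3)}; count = 2; Bézout bound = 2.

deg(f) = 2, deg(g) = 1, so Bézout bound = 2.
Scan x ∈ F_11. For each x, list the y ∈ F_11 with f(x, y) ≡ 0 and those with g(x, y) ≡ 0 (mod 11); the common zeros in that column are the intersection.
  x = 0: f ≡ 0 at y ∈ ∅; g ≡ 0 at y ∈ {0}; common: ∅.
  x = 1: f ≡ 0 at y ∈ {2, 5}; g ≡ 0 at y ∈ {10}; common: ∅.
  x = 2: f ≡ 0 at y ∈ {2, 6}; g ≡ 0 at y ∈ {9}; common: ∅.
  x = 3: f ≡ 0 at y ∈ ∅; g ≡ 0 at y ∈ {8}; common: ∅.
  x = 4: f ≡ 0 at y ∈ {0, 10}; g ≡ 0 at y ∈ {7}; common: ∅.
  x = 5: f ≡ 0 at y ∈ {5, 6}; g ≡ 0 at y ∈ {6}; common: {6}.
  x = 6: f ≡ 0 at y ∈ ∅; g ≡ 0 at y ∈ {5}; common: ∅.
  x = 7: f ≡ 0 at y ∈ {3, 10}; g ≡ 0 at y ∈ {4}; common: ∅.
  x = 8: f ≡ 0 at y ∈ {0, 3}; g ≡ 0 at y ∈ {3}; common: {3}.
  x = 9: f ≡ 0 at y ∈ ∅; g ≡ 0 at y ∈ {2}; common: ∅.
  x = 10: f ≡ 0 at y ∈ ∅; g ≡ 0 at y ∈ {1}; common: ∅.
Collecting: common zeros = {(5, 6), (8, 3)}, so the count is 2.
Comparison with the Bézout bound: 2 ≤ 2 = deg(f)·deg(g), as expected for curves with no common component (the bound is attained).


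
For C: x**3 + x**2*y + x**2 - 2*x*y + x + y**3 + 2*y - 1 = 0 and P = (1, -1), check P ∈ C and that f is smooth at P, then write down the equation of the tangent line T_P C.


Tangent line at P: 6*x + 4*y - 2 = 0.

Step 1: f(1, -1) = 0, so P lies on C.
Step 2: partial derivatives
  f_x(x, y) = 3*x**2 + 2*x*y + 2*x - 2*y + 1, f_y(x, y) = x**2 - 2*x + 3*y**2 + 2.
  f_x(P) = 6, f_y(P) = 4 (gradient nonzero, so P is smooth).
Step 3: tangent line at P: 6·(x − 1) + 4·(y − -1) = 0.
Expanding: 6*x + 4*y - 2 = 0.


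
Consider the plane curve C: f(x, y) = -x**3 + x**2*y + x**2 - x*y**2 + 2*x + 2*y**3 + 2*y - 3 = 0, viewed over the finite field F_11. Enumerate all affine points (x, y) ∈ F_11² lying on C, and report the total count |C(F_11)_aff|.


Affine F_11-points: {(2, 7), (3, 2), (4, 8), (7, 9), (8, 2), (8, 5), (8, 8)}; count = 7.

For each of the 121 pairs (x, y) ∈ F_11², evaluate f(x, y) mod 11. Record the zeros.
  x = 0: [0↦8, 1↦1, 2↦6, 3↦2, 4↦1, 5↦4, 6↦1, 7↦4, 8↦3, 9↦10, 10↦4]  zeros at y ∈ ∅
  x = 1: [0↦10, 1↦3, 2↦6, 3↦9, 4↦2, 5↦8, 6↦6, 7↦8, 8↦4, 9↦6, 10↦4]  zeros at y ∈ ∅
  x = 2: [0↦8, 1↦3, 2↦6, 3↦7, 4↦7, 5↦7, 6↦8, 7↦0, 8↦6, 9↦5, 10↦9]  zeros at y ∈ {7}
  x = 3: [0↦7, 1↦6, 2↦0, 3↦1, 4↦10, 5↦6, 6↦1, 7↦7, 8↦3, 9↦1, 10↦2]  zeros at y ∈ {2}
  x = 4: [0↦1, 1↦6, 2↦4, 3↦7, 4↦5, 5↦10, 6↦1, 7↦1, 8↦0, 9↦10, 10↦10]  zeros at y ∈ {8}
  x = 5: [0↦6, 1↦8, 2↦1, 3↦8, 4↦8, 5↦2, 6↦2, 7↦9, 8↦2, 9↦4, 10↦5]  zeros at y ∈ ∅
  x = 6: [0↦5, 1↦6, 2↦7, 3↦9, 4↦2, 5↦9, 6↦9, 7↦3, 8↦3, 9↦10, 10↦3]  zeros at y ∈ ∅
  x = 7: [0↦3, 1↦5, 2↦5, 3↦4, 4↦3, 5↦3, 6↦5, 7↦10, 8↦8, 9↦0, 10↦9]  zeros at y ∈ {9}
  x = 8: [0↦5, 1↦10, 2↦0, 3↦9, 4↦5, 5↦0, 6↦6, 7↦2, 8↦0, 9↦1, 10↦6]  zeros at y ∈ {2, 5, 8}
  x = 9: [0↦5, 1↦4, 2↦8, 3↦7, 4↦2, 5↦5, 6↦6, 7↦6, 8↦6, 9↦7, 10↦10]  zeros at y ∈ ∅
  x = 10: [0↦8, 1↦3, 2↦1, 3↦3, 4↦10, 5↦1, 6↦10, 7↦5, 8↦9, 9↦1, 10↦4]  zeros at y ∈ ∅
Collecting zeros: affine points = {(2, 7), (3, 2), (4, 8), (7, 9), (8, 2), (8, 5), (8, 8)}.
Total count |C(F_11)_aff| = 7.


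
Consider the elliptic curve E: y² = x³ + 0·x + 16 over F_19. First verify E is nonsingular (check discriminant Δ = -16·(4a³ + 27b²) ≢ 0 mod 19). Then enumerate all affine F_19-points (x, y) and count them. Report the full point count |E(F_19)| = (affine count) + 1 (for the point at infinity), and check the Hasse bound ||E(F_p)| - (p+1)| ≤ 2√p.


Affine points = {(0, 4), (0, 15), (1, 6), (1, 13), (2, 9), (2, 10), (3, 9), (3, 10), (4, 2), (4, 17), (6, 2), (6, 17), (7, 6), (7, 13), (9, 2), (9, 17), (10, 3), (10, 16), (11, 6), (11, 13), (13, 3), (13, 16), (14, 9), (14, 10), (15, 3), (15, 16)}; affine count = 26; |E(F_19)| = 27.

Discriminant check: Δ ∝ 4a³ + 27b² = 4·0³ + 27·16² = 4·0 + 27·256 ≡ 15 (mod 19). Nonzero ⇒ E is nonsingular.
For each x ∈ F_19, compute rhs = x³ + 0·x + 16 mod 19, then count y ∈ F_19 with y² ≡ rhs.
  x = 0: rhs = 16, matching y values: 4, 15 (2 points).
  x = 1: rhs = 17, matching y values: 6, 13 (2 points).
  x = 2: rhs = 5, matching y values: 9, 10 (2 points).
  x = 3: rhs = 5, matching y values: 9, 10 (2 points).
  x = 4: rhs = 4, matching y values: 2, 17 (2 points).
  x = 5: rhs = 8, matching y values: none (0 points).
  x = 6: rhs = 4, matching y values: 2, 17 (2 points).
  x = 7: rhs = 17, matching y values: 6, 13 (2 points).
  x = 8: rhs = 15, matching y values: none (0 points).
  x = 9: rhs = 4, matching y values: 2, 17 (2 points).
  x = 10: rhs = 9, matching y values: 3, 16 (2 points).
  x = 11: rhs = 17, matching y values: 6, 13 (2 points).
  x = 12: rhs = 15, matching y values: none (0 points).
  x = 13: rhs = 9, matching y values: 3, 16 (2 points).
  x = 14: rhs = 5, matching y values: 9, 10 (2 points).
  x = 15: rhs = 9, matching y values: 3, 16 (2 points).
  x = 16: rhs = 8, matching y values: none (0 points).
  x = 17: rhs = 8, matching y values: none (0 points).
  x = 18: rhs = 15, matching y values: none (0 points).
Total affine count: 26.
Full point count |E(F_19)| = 26 + 1 = 27.
Hasse bound: |27 − (19+1)| = |7| = 7 ≤ 2√19 ≈ 8.7178 ✓.


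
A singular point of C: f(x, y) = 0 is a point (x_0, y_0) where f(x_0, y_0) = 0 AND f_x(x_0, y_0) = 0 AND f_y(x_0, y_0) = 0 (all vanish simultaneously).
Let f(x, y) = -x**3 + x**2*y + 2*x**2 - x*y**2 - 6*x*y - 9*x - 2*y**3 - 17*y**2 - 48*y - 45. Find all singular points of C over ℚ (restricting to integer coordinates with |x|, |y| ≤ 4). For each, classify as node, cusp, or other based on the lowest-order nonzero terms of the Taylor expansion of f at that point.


Singular points: {(0, -3)}; classification: node.

Compute partial derivatives:
  f_x = -3*x**2 + 2*x*y + 4*x - y**2 - 6*y - 9.
  f_y = x**2 - 2*x*y - 6*x - 6*y**2 - 34*y - 48.
Scan x_0 ∈ {−4, ..., 4}. For each x_0, f_y(x_0, y) is a polynomial in y; find its integer roots y ∈ {−4, ..., 4}, then test f_x and f at those candidates.
  x = -4: f_y(-4, y) = -6*y**2 - 26*y - 8; vanishes at y ∈ {-4}. (-4, -4): f_x = -33 ≠ 0.
  x = -3: f_y(-3, y) = -6*y**2 - 28*y - 21; no integer root y with |y| ≤ 4.
  x = -2: f_y(-2, y) = -6*y**2 - 30*y - 32; no integer root y with |y| ≤ 4.
  x = -1: f_y(-1, y) = -6*y**2 - 32*y - 41; no integer root y with |y| ≤ 4.
  x = 0: f_y(0, y) = -6*y**2 - 34*y - 48; vanishes at y ∈ {-3}. (0, -3): f_x = 0, f = 0 — SINGULAR.
  x = 1: f_y(1, y) = -6*y**2 - 36*y - 53; no integer root y with |y| ≤ 4.
  x = 2: f_y(2, y) = -6*y**2 - 38*y - 56; vanishes at y ∈ {-4}. (2, -4): f_x = -21 ≠ 0.
  x = 3: f_y(3, y) = -6*y**2 - 40*y - 57; no integer root y with |y| ≤ 4.
  x = 4: f_y(4, y) = -6*y**2 - 42*y - 56; no integer root y with |y| ≤ 4.
Only singular point on the grid: (0, -3).
Classify: substitute x = 0 + u, y = -3 + v and expand: f = -u**3 + u**2*v - u**2 - u*v**2 - 2*v**3 + v**2.
No constant or linear terms (consistent with a singular point). Quadratic part: -u**2 + v**2. Cubic part: -u**3 + u**2*v - u*v**2 - 2*v**3.
The quadratic part v**2 - u**2 = (v − u)(v + u) splits into two distinct linear factors, so there are two distinct tangent lines y − -3 = ±(x − 0) — this is a node (ordinary double point).
Classification: node.


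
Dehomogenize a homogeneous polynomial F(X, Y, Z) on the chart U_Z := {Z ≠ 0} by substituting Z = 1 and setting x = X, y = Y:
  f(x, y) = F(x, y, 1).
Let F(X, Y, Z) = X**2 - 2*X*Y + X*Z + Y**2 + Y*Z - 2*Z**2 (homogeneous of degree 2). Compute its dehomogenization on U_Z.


f(x, y) = x**2 - 2*x*y + x + y**2 + y - 2

On U_Z we set Z = 1. Each monomial c·X^i·Y^j·Z^k in F becomes c·x^i·y^j·1^k = c·x^i·y^j.
Substituting Z = 1: F(X, Y, 1) = x**2 - 2*x*y + x + y**2 + y - 2.
Note: deg(f) ≤ deg(F) = 2; strict inequality happens when F is divisible by Z (lost terms).


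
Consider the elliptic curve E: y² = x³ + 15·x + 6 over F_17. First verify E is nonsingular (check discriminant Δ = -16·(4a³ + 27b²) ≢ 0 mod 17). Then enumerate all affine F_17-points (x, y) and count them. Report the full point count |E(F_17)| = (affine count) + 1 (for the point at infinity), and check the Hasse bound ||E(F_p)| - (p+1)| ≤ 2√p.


Affine points = {(5, 6), (5, 11), (8, 3), (8, 14), (10, 0), (13, 1), (13, 16), (14, 6), (14, 11), (15, 6), (15, 11)}; affine count = 11; |E(F_17)| = 12.

Discriminant check: Δ ∝ 4a³ + 27b² = 4·15³ + 27·6² = 4·3375 + 27·36 ≡ 5 (mod 17). Nonzero ⇒ E is nonsingular.
For each x ∈ F_17, compute rhs = x³ + 15·x + 6 mod 17, then count y ∈ F_17 with y² ≡ rhs.
  x = 0: rhs = 6, matching y values: none (0 points).
  x = 1: rhs = 5, matching y values: none (0 points).
  x = 2: rhs = 10, matching y values: none (0 points).
  x = 3: rhs = 10, matching y values: none (0 points).
  x = 4: rhs = 11, matching y values: none (0 points).
  x = 5: rhs = 2, matching y values: 6, 11 (2 points).
  x = 6: rhs = 6, matching y values: none (0 points).
  x = 7: rhs = 12, matching y values: none (0 points).
  x = 8: rhs = 9, matching y values: 3, 14 (2 points).
  x = 9: rhs = 3, matching y values: none (0 points).
  x = 10: rhs = 0, matching y values: 0 (1 points).
  x = 11: rhs = 6, matching y values: none (0 points).
  x = 12: rhs = 10, matching y values: none (0 points).
  x = 13: rhs = 1, matching y values: 1, 16 (2 points).
  x = 14: rhs = 2, matching y values: 6, 11 (2 points).
  x = 15: rhs = 2, matching y values: 6, 11 (2 points).
  x = 16: rhs = 7, matching y values: none (0 points).
Total affine count: 11.
Full point count |E(F_17)| = 11 + 1 = 12.
Hasse bound: |12 − (17+1)| = |-6| = 6 ≤ 2√17 ≈ 8.2462 ✓.
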